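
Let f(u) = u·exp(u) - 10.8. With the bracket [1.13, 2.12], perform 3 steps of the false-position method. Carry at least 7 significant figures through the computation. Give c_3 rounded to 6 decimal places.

False-position update: c = (a·f(b) − b·f(a))/(f(b) − f(a)); replace the endpoint whose sign matches f(c).
f(1.130000) = -7.301908, f(2.120000) = 6.862011
step 1: c = 1.640373, f(c) = -2.340438 < 0 → new bracket [1.640373, 2.120000]
step 2: c = 1.762356, f(c) = -0.532257 < 0 → new bracket [1.762356, 2.120000]
step 3: c = 1.788100, f(c) = -0.110591 < 0 → new bracket [1.788100, 2.120000]

1.788100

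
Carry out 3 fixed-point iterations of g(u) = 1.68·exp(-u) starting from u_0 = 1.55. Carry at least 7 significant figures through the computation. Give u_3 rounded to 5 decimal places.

0.51824

u_1 = g(1.550000) = 0.356577
u_2 = g(0.356577) = 1.176116
u_3 = g(1.176116) = 0.518237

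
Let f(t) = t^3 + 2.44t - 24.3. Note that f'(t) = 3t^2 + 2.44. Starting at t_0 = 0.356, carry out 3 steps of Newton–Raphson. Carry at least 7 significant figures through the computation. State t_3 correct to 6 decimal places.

4.016935

t_0 = 0.356000: f = -23.386242, f' = 2.820208 → t_1 = 0.356000 - (-23.386242)/(2.820208) = 8.648382
t_1 = 8.648382: f = 643.653551, f' = 226.823532 → t_2 = 8.648382 - (643.653551)/(226.823532) = 5.810698
t_2 = 5.810698: f = 186.071716, f' = 103.732626 → t_3 = 5.810698 - (186.071716)/(103.732626) = 4.016935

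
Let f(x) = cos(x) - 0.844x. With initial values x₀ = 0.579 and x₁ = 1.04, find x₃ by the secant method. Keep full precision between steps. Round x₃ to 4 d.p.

Secant update: x_(k+1) = x_k − f(x_k)·(x_k − x_(k-1))/(f(x_k) − f(x_(k-1))).
f(x_0) = 0.348334, f(x_1) = -0.371540
x_2 = 1.040000 - (-0.371540)·(1.040000 - 0.579000)/(-0.371540 - (0.348334)) = 0.802070; f(x_2) = 0.018274
x_3 = 0.802070 - (0.018274)·(0.802070 - 1.040000)/(0.018274 - (-0.371540)) = 0.813223; f(x_3) = 0.000800

0.8132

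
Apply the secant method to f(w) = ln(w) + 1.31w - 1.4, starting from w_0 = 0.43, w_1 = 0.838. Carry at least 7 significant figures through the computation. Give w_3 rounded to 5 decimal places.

1.03751

Secant update: w_(k+1) = w_k − f(w_k)·(w_k − w_(k-1))/(f(w_k) − f(w_(k-1))).
f(w_0) = -1.680670, f(w_1) = -0.478957
w_2 = 0.838000 - (-0.478957)·(0.838000 - 0.430000)/(-0.478957 - (-1.680670)) = 1.000613; f(w_2) = -0.088583
w_3 = 1.000613 - (-0.088583)·(1.000613 - 0.838000)/(-0.088583 - (-0.478957)) = 1.037513; f(w_3) = -0.004030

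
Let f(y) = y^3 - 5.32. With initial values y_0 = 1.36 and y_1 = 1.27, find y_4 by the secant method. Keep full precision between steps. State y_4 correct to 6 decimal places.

Secant update: y_(k+1) = y_k − f(y_k)·(y_k − y_(k-1))/(f(y_k) − f(y_(k-1))).
f(y_0) = -2.804544, f(y_1) = -3.271617
y_2 = 1.270000 - (-3.271617)·(1.270000 - 1.360000)/(-3.271617 - (-2.804544)) = 1.900406; f(y_2) = 1.543396
y_3 = 1.900406 - (1.543396)·(1.900406 - 1.270000)/(1.543396 - (-3.271617)) = 1.698337; f(y_3) = -0.421407
y_4 = 1.698337 - (-0.421407)·(1.698337 - 1.900406)/(-0.421407 - (1.543396)) = 1.741676; f(y_4) = -0.036738

1.741676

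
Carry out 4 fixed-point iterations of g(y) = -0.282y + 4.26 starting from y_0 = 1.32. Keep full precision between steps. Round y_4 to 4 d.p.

y_1 = g(1.320000) = 3.887760
y_2 = g(3.887760) = 3.163652
y_3 = g(3.163652) = 3.367850
y_4 = g(3.367850) = 3.310266

3.3103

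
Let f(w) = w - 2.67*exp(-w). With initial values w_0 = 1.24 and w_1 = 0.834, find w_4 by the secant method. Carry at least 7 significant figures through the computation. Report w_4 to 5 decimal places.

Secant update: w_(k+1) = w_k − f(w_k)·(w_k − w_(k-1))/(f(w_k) − f(w_(k-1))).
f(w_0) = 0.467344, f(w_1) = -0.325604
w_2 = 0.834000 - (-0.325604)·(0.834000 - 1.240000)/(-0.325604 - (0.467344)) = 1.000714; f(w_2) = 0.019176
w_3 = 1.000714 - (0.019176)·(1.000714 - 0.834000)/(0.019176 - (-0.325604)) = 0.991441; f(w_3) = 0.000760
w_4 = 0.991441 - (0.000760)·(0.991441 - 1.000714)/(0.000760 - (0.019176)) = 0.991058; f(w_4) = -0.000002

0.99106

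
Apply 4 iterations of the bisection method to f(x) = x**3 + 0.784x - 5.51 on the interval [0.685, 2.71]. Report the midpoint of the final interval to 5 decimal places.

f(0.685000) = -4.651541, f(2.710000) = 16.517151 (opposite signs)
step 1: m = 1.697500, f(m) = 0.712197 > 0 → root in [0.685000, 1.697500]
step 2: m = 1.191250, f(m) = -2.885585 < 0 → root in [1.191250, 1.697500]
step 3: m = 1.444375, f(m) = -1.364327 < 0 → root in [1.444375, 1.697500]
step 4: m = 1.570937, f(m) = -0.401555 < 0 → root in [1.570937, 1.697500]
Midpoint of [1.570937, 1.697500] = 1.634219

1.63422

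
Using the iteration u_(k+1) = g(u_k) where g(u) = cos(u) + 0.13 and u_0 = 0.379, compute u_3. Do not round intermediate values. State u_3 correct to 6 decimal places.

u_1 = g(0.379000) = 1.059035
u_2 = g(1.059035) = 0.619714
u_3 = g(0.619714) = 0.944045

0.944045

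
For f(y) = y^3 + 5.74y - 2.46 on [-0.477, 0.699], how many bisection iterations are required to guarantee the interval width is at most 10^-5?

Initial width b − a = 0.699 − -0.477 = 1.176000.
After n steps the width is (b−a)/2^n; need (b−a)/2^n ≤ 10^-5.
So n ≥ log₂(1.176000/10^-5) = log₂(117600.0000) ≈ 16.8435.
Hence n = 17.

17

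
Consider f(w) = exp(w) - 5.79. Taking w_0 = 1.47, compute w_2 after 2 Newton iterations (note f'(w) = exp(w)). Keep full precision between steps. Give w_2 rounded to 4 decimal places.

1.7571

w_0 = 1.470000: f = -1.440765, f' = 4.349235 → w_1 = 1.470000 - (-1.440765)/(4.349235) = 1.801269
w_1 = 1.801269: f = 0.267327, f' = 6.057327 → w_2 = 1.801269 - (0.267327)/(6.057327) = 1.757136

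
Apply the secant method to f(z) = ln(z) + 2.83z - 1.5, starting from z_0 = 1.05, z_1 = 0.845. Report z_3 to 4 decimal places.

f(z_0) = 1.520290, f(z_1) = 0.722931
z_2 = 0.845000 - (0.722931)·(0.845000 - 1.050000)/(0.722931 - (1.520290)) = 0.659135; f(z_2) = -0.051474
z_3 = 0.659135 - (-0.051474)·(0.659135 - 0.845000)/(-0.051474 - (0.722931)) = 0.671489; f(z_3) = 0.002058

0.6715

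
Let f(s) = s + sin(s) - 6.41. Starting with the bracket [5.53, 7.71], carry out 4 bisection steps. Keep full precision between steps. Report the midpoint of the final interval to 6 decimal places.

6.279375

f(5.530000) = -1.563966, f(7.710000) = 2.289653 (opposite signs)
step 1: m = 6.620000, f(m) = 0.540482 > 0 → root in [5.530000, 6.620000]
step 2: m = 6.075000, f(m) = -0.541685 < 0 → root in [6.075000, 6.620000]
step 3: m = 6.347500, f(m) = 0.001770 > 0 → root in [6.075000, 6.347500]
step 4: m = 6.211250, f(m) = -0.270623 < 0 → root in [6.211250, 6.347500]
Midpoint of [6.211250, 6.347500] = 6.279375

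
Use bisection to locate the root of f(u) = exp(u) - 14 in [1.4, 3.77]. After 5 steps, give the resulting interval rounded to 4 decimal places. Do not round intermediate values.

f(1.400000) = -9.944800, f(3.770000) = 29.380065 (opposite signs)
step 1: m = 2.585000, f(m) = -0.736711 < 0 → root in [2.585000, 3.770000]
step 2: m = 3.177500, f(m) = 9.986712 > 0 → root in [2.585000, 3.177500]
step 3: m = 2.881250, f(m) = 3.836555 > 0 → root in [2.585000, 2.881250]
step 4: m = 2.733125, f(m) = 1.380877 > 0 → root in [2.585000, 2.733125]
step 5: m = 2.659063, f(m) = 0.282893 > 0 → root in [2.585000, 2.659063]

[2.5850, 2.6591]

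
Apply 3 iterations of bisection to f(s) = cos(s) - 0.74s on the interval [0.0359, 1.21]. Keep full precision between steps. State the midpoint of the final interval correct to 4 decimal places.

0.8431

f(0.035900) = 0.972790, f(1.210000) = -0.542381 (opposite signs)
step 1: m = 0.622950, f(m) = 0.351178 > 0 → root in [0.622950, 1.210000]
step 2: m = 0.916475, f(m) = -0.069571 < 0 → root in [0.622950, 0.916475]
step 3: m = 0.769713, f(m) = 0.148524 > 0 → root in [0.769713, 0.916475]
Midpoint of [0.769713, 0.916475] = 0.843094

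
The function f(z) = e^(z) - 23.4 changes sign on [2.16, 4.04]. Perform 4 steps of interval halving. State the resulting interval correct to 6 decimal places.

f(2.160000) = -14.728862, f(4.040000) = 33.426343 (opposite signs)
step 1: m = 3.100000, f(m) = -1.202049 < 0 → root in [3.100000, 4.040000]
step 2: m = 3.570000, f(m) = 12.116593 > 0 → root in [3.100000, 3.570000]
step 3: m = 3.335000, f(m) = 4.678383 > 0 → root in [3.100000, 3.335000]
step 4: m = 3.217500, f(m) = 1.565628 > 0 → root in [3.100000, 3.217500]

[3.100000, 3.217500]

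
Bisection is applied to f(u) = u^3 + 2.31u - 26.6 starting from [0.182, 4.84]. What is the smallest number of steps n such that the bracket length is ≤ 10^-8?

Initial width b − a = 4.84 − 0.182 = 4.658000.
After n steps the width is (b−a)/2^n; need (b−a)/2^n ≤ 10^-8.
So n ≥ log₂(4.658000/10^-8) = log₂(465800000.0000) ≈ 28.7951.
Hence n = 29.

29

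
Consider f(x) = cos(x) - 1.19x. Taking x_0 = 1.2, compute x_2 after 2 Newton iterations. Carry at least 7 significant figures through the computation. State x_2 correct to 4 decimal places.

0.6628

f'(x) = -sin(x) - 1.19
x_0 = 1.200000: f = -1.065642, f' = -2.122039 → x_1 = 1.200000 - (-1.065642)/(-2.122039) = 0.697822
x_1 = 0.697822: f = -0.064164, f' = -1.832550 → x_2 = 0.697822 - (-0.064164)/(-1.832550) = 0.662808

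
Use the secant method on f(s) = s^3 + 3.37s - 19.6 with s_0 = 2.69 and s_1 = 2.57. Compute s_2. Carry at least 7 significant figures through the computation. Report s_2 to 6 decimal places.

2.319817

Secant update: s_(k+1) = s_k − f(s_k)·(s_k − s_(k-1))/(f(s_k) − f(s_(k-1))).
f(s_0) = 8.930409, f(s_1) = 6.035493
s_2 = 2.570000 - (6.035493)·(2.570000 - 2.690000)/(6.035493 - (8.930409)) = 2.319817; f(s_2) = 0.701994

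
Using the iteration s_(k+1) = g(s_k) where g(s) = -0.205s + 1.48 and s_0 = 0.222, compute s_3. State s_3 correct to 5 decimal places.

1.23688

s_1 = g(0.222000) = 1.434490
s_2 = g(1.434490) = 1.185930
s_3 = g(1.185930) = 1.236884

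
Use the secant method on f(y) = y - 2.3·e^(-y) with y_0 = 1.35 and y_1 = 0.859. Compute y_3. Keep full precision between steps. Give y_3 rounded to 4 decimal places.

0.9183

f(y_0) = 0.753747, f(y_1) = -0.115247
y_2 = 0.859000 - (-0.115247)·(0.859000 - 1.350000)/(-0.115247 - (0.753747)) = 0.924117; f(y_2) = 0.011289
y_3 = 0.924117 - (0.011289)·(0.924117 - 0.859000)/(0.011289 - (-0.115247)) = 0.918307; f(y_3) = 0.000161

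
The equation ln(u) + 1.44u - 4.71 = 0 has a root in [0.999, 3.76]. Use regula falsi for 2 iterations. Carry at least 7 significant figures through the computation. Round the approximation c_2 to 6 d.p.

2.615747

f(0.999000) = -3.272441, f(3.760000) = 2.028819
step 1: c = 2.703351, f(c) = 0.177318 > 0 → new bracket [0.999000, 2.703351]
step 2: c = 2.615747, f(c) = 0.018226 > 0 → new bracket [0.999000, 2.615747]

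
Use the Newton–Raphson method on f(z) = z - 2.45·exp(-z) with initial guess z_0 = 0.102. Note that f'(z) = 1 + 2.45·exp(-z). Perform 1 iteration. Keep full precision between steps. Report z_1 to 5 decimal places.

0.75896

Newton update: z ← z − f(z)/f'(z).
z_0 = 0.102000: f = -2.110422, f' = 3.212422 → z_1 = 0.102000 - (-2.110422)/(3.212422) = 0.758957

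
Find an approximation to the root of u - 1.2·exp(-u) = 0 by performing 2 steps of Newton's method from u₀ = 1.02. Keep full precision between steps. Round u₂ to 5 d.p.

Newton update: u ← u − f(u)/f'(u).
f'(u) = 1 + 1.2·exp(-u)
u_0 = 1.020000: f = 0.587286, f' = 1.432714 → u_1 = 1.020000 - (0.587286)/(1.432714) = 0.610088
u_1 = 0.610088: f = -0.041875, f' = 1.651963 → u_2 = 0.610088 - (-0.041875)/(1.651963) = 0.635437

0.63544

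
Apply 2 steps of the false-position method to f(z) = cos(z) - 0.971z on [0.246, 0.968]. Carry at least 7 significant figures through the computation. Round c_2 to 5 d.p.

0.75087

False-position update: c = (a·f(b) − b·f(a))/(f(b) − f(a)); replace the endpoint whose sign matches f(c).
f(0.246000) = 0.731028, f(0.968000) = -0.372980
step 1: c = 0.724078, f(c) = 0.046030 > 0 → new bracket [0.724078, 0.968000]
step 2: c = 0.750874, f(c) = 0.001994 > 0 → new bracket [0.750874, 0.968000]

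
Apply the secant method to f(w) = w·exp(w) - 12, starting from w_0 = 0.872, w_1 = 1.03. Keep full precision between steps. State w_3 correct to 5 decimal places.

f(w_0) = -9.914447, f(w_1) = -9.114902
w_2 = 1.030000 - (-9.114902)·(1.030000 - 0.872000)/(-9.114902 - (-9.914447)) = 2.831219; f(w_2) = 36.034798
w_3 = 2.831219 - (36.034798)·(2.831219 - 1.030000)/(36.034798 - (-9.114902)) = 1.393633; f(w_3) = -6.384406

1.39363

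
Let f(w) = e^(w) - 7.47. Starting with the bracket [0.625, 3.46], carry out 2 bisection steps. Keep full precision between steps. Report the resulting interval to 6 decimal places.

[1.333750, 2.042500]

f(0.625000) = -5.601754, f(3.460000) = 24.346977 (opposite signs)
step 1: m = 2.042500, f(m) = 0.239860 > 0 → root in [0.625000, 2.042500]
step 2: m = 1.333750, f(m) = -3.674751 < 0 → root in [1.333750, 2.042500]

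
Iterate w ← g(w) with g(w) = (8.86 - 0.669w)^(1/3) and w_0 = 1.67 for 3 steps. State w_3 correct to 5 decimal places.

w_1 = g(1.670000) = 1.978330
w_2 = g(1.978330) = 1.960604
w_3 = g(1.960604) = 1.961632

1.96163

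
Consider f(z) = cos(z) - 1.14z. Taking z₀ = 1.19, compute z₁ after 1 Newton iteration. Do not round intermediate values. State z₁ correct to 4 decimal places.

f'(z) = -sin(z) - 1.14
z_0 = 1.190000: f = -0.984940, f' = -2.068369 → z_1 = 1.190000 - (-0.984940)/(-2.068369) = 0.713808

0.7138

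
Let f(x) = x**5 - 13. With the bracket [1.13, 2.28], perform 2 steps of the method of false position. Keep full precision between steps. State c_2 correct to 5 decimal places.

f(1.130000) = -11.157565, f(2.280000) = 48.613267
step 1: c = 1.344673, f(c) = -8.603735 < 0 → new bracket [1.344673, 2.280000]
step 2: c = 1.485319, f(c) = -5.770670 < 0 → new bracket [1.485319, 2.280000]

1.48532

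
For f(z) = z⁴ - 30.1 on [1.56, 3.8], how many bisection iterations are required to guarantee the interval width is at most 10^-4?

Initial width b − a = 3.8 − 1.56 = 2.240000.
After n steps the width is (b−a)/2^n; need (b−a)/2^n ≤ 10^-4.
So n ≥ log₂(2.240000/10^-4) = log₂(22400.0000) ≈ 14.4512.
Hence n = 15.

15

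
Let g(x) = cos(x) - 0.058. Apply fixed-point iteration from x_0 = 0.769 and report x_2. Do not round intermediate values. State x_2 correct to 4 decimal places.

0.7316

x_1 = g(0.769000) = 0.660606
x_2 = g(0.660606) = 0.731620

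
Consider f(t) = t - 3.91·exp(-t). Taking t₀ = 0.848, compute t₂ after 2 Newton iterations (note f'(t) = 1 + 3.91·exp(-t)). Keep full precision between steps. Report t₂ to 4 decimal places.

1.1895

t_0 = 0.848000: f = -0.826538, f' = 2.674538 → t_1 = 0.848000 - (-0.826538)/(2.674538) = 1.157040
t_1 = 1.157040: f = -0.072325, f' = 2.229365 → t_2 = 1.157040 - (-0.072325)/(2.229365) = 1.189482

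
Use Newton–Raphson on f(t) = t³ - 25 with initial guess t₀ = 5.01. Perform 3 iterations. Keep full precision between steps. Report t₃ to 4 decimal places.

2.9305

f'(t) = 3t²
t_0 = 5.010000: f = 100.751501, f' = 75.300300 → t_1 = 5.010000 - (100.751501)/(75.300300) = 3.672004
t_1 = 3.672004: f = 24.511882, f' = 40.450840 → t_2 = 3.672004 - (24.511882)/(40.450840) = 3.066037
t_2 = 3.066037: f = 3.822529, f' = 28.201745 → t_3 = 3.066037 - (3.822529)/(28.201745) = 2.930495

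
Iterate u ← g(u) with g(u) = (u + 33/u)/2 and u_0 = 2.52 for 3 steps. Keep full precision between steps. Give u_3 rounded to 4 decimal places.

u_1 = g(2.520000) = 7.807619
u_2 = g(7.807619) = 6.017130
u_3 = g(6.017130) = 5.750736

5.7507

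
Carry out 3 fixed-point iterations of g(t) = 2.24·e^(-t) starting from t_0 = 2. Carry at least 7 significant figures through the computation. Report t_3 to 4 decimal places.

0.4284

t_1 = g(2.000000) = 0.303151
t_2 = g(0.303151) = 1.654212
t_3 = g(1.654212) = 0.428384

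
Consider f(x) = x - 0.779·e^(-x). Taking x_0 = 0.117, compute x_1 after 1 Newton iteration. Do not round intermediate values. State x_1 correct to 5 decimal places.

0.45722

f'(x) = 1 + 0.779·e^(-x)
x_0 = 0.117000: f = -0.575987, f' = 1.692987 → x_1 = 0.117000 - (-0.575987)/(1.692987) = 0.457219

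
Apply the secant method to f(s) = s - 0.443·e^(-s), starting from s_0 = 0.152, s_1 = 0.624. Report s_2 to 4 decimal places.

f(s_0) = -0.228532, f(s_1) = 0.386642
s_2 = 0.624000 - (0.386642)·(0.624000 - 0.152000)/(0.386642 - (-0.228532)) = 0.327344; f(s_2) = 0.008014

0.3273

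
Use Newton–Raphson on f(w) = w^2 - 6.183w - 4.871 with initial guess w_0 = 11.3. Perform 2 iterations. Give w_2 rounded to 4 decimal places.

f'(w) = 2w - 6.183
w_0 = 11.300000: f = 52.951100, f' = 16.417000 → w_1 = 11.300000 - (52.951100)/(16.417000) = 8.074618
w_1 = 8.074618: f = 10.403091, f' = 9.966236 → w_2 = 8.074618 - (10.403091)/(9.966236) = 7.030784

7.0308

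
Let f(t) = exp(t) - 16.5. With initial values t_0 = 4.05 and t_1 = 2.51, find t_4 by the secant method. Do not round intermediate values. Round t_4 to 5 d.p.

f(t_0) = 40.897457, f(t_1) = -4.195070
t_2 = 2.510000 - (-4.195070)·(2.510000 - 4.050000)/(-4.195070 - (40.897457)) = 2.653270; f(t_2) = -2.299601
t_3 = 2.653270 - (-2.299601)·(2.653270 - 2.510000)/(-2.299601 - (-4.195070)) = 2.827087; f(t_3) = 0.396165
t_4 = 2.827087 - (0.396165)·(2.827087 - 2.653270)/(0.396165 - (-2.299601)) = 2.801543; f(t_4) = -0.029961

2.80154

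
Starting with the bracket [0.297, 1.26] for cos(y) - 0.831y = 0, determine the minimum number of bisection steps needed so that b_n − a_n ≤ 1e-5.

Initial width b − a = 1.26 − 0.297 = 0.963000.
After n steps the width is (b−a)/2^n; need (b−a)/2^n ≤ 1e-5.
So n ≥ log₂(0.963000/1e-5) = log₂(96300.0000) ≈ 16.5552.
Hence n = 17.

17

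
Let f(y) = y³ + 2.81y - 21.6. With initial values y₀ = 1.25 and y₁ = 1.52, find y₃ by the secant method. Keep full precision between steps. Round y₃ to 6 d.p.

f(y_0) = -16.134375, f(y_1) = -13.816992
y_2 = 1.520000 - (-13.816992)·(1.520000 - 1.250000)/(-13.816992 - (-16.134375)) = 3.129828; f(y_2) = 17.854056
y_3 = 3.129828 - (17.854056)·(3.129828 - 1.520000)/(17.854056 - (-13.816992)) = 2.222313; f(y_3) = -4.380024

2.222313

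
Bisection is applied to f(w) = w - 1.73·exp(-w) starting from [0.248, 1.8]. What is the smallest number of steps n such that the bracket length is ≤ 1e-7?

Initial width b − a = 1.8 − 0.248 = 1.552000.
After n steps the width is (b−a)/2^n; need (b−a)/2^n ≤ 1e-7.
So n ≥ log₂(1.552000/1e-7) = log₂(15520000.0000) ≈ 23.8876.
Hence n = 24.

24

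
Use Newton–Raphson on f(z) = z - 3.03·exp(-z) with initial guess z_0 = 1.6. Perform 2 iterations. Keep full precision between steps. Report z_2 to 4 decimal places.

1.0538

Newton update: z ← z − f(z)/f'(z).
f'(z) = 1 + 3.03·exp(-z)
z_0 = 1.600000: f = 0.988254, f' = 1.611746 → z_1 = 1.600000 - (0.988254)/(1.611746) = 0.986843
z_1 = 0.986843: f = -0.142594, f' = 2.129437 → z_2 = 0.986843 - (-0.142594)/(2.129437) = 1.053806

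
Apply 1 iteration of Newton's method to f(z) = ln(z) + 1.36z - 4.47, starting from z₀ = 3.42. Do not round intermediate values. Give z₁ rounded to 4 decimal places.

f'(z) = 1/z + 1.36
z_0 = 3.420000: f = 1.410841, f' = 1.652398 → z_1 = 3.420000 - (1.410841)/(1.652398) = 2.566186

2.5662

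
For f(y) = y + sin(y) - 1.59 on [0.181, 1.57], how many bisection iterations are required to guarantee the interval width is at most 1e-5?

Initial width b − a = 1.57 − 0.181 = 1.389000.
After n steps the width is (b−a)/2^n; need (b−a)/2^n ≤ 1e-5.
So n ≥ log₂(1.389000/1e-5) = log₂(138900.0000) ≈ 17.0837.
Hence n = 18.

18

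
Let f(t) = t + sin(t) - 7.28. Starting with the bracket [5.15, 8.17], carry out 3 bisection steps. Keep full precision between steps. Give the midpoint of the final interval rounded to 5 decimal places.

f(5.150000) = -3.035767, f(8.170000) = 1.840480 (opposite signs)
step 1: m = 6.660000, f(m) = -0.252039 < 0 → root in [6.660000, 8.170000]
step 2: m = 7.415000, f(m) = 1.040185 > 0 → root in [6.660000, 7.415000]
step 3: m = 7.037500, f(m) = 0.442289 > 0 → root in [6.660000, 7.037500]
Midpoint of [6.660000, 7.037500] = 6.848750

6.84875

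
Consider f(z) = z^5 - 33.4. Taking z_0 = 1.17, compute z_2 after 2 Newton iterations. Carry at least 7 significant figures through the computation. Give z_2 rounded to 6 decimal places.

3.616905

Newton update: z ← z − f(z)/f'(z).
f'(z) = 5z^4
z_0 = 1.170000: f = -31.207552, f' = 9.369436 → z_1 = 1.170000 - (-31.207552)/(9.369436) = 4.500782
z_1 = 4.500782: f = 1813.485813, f' = 2051.738654 → z_2 = 4.500782 - (1813.485813)/(2051.738654) = 3.616905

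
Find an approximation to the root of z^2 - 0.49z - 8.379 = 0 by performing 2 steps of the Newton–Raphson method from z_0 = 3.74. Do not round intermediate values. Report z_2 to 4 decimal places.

Newton update: z ← z − f(z)/f'(z).
f'(z) = 2z - 0.49
z_0 = 3.740000: f = 3.776000, f' = 6.990000 → z_1 = 3.740000 - (3.776000)/(6.990000) = 3.199800
z_1 = 3.199800: f = 0.291816, f' = 5.909599 → z_2 = 3.199800 - (0.291816)/(5.909599) = 3.150420

3.1504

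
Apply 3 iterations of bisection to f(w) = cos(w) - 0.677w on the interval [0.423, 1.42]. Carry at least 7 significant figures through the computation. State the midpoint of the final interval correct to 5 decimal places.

f(0.423000) = 0.625491, f(1.420000) = -0.811115 (opposite signs)
step 1: m = 0.921500, f(m) = -0.019229 < 0 → root in [0.423000, 0.921500]
step 2: m = 0.672250, f(m) = 0.327309 > 0 → root in [0.672250, 0.921500]
step 3: m = 0.796875, f(m) = 0.159461 > 0 → root in [0.796875, 0.921500]
Midpoint of [0.796875, 0.921500] = 0.859187

0.85919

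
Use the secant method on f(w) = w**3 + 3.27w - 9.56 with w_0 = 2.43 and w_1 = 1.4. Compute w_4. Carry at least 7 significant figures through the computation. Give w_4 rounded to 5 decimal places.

f(w_0) = 12.735007, f(w_1) = -2.238000
w_2 = 1.400000 - (-2.238000)·(1.400000 - 2.430000)/(-2.238000 - (12.735007)) = 1.553953; f(w_2) = -0.726134
w_3 = 1.553953 - (-0.726134)·(1.553953 - 1.400000)/(-0.726134 - (-2.238000)) = 1.627895; f(w_3) = 0.077209
w_4 = 1.627895 - (0.077209)·(1.627895 - 1.553953)/(0.077209 - (-0.726134)) = 1.620789; f(w_4) = -0.002281

1.62079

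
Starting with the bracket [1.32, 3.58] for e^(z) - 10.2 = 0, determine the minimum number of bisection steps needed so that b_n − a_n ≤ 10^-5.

18

Initial width b − a = 3.58 − 1.32 = 2.260000.
After n steps the width is (b−a)/2^n; need (b−a)/2^n ≤ 10^-5.
So n ≥ log₂(2.260000/10^-5) = log₂(226000.0000) ≈ 17.7860.
Hence n = 18.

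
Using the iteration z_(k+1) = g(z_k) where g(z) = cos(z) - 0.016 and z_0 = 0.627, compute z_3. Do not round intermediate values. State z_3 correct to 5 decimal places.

0.75833

z_1 = g(0.627000) = 0.793791
z_2 = g(0.793791) = 0.685147
z_3 = g(0.685147) = 0.758326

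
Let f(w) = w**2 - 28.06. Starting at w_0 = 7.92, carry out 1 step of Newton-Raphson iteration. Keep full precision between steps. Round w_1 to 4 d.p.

5.7315

f'(w) = 2w
w_0 = 7.920000: f = 34.666400, f' = 15.840000 → w_1 = 7.920000 - (34.666400)/(15.840000) = 5.731465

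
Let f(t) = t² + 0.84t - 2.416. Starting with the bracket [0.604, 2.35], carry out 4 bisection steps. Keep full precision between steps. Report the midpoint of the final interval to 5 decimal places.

1.20419

f(0.604000) = -1.543824, f(2.350000) = 5.080500 (opposite signs)
step 1: m = 1.477000, f(m) = 1.006209 > 0 → root in [0.604000, 1.477000]
step 2: m = 1.040500, f(m) = -0.459340 < 0 → root in [1.040500, 1.477000]
step 3: m = 1.258750, f(m) = 0.225802 > 0 → root in [1.040500, 1.258750]
step 4: m = 1.149625, f(m) = -0.128677 < 0 → root in [1.149625, 1.258750]
Midpoint of [1.149625, 1.258750] = 1.204187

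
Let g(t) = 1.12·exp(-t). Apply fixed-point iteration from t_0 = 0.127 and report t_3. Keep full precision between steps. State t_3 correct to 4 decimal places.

0.7376

t_1 = g(0.127000) = 0.986422
t_2 = g(0.986422) = 0.417658
t_3 = g(0.417658) = 0.737618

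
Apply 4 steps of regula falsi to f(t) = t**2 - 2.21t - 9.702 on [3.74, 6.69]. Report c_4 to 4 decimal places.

f(3.740000) = -3.979800, f(6.690000) = 20.269200
step 1: c = 4.224161, f(c) = -1.193862 < 0 → new bracket [4.224161, 6.690000]
step 2: c = 4.361321, f(c) = -0.319402 < 0 → new bracket [4.361321, 6.690000]
step 3: c = 4.397447, f(c) = -0.082821 < 0 → new bracket [4.397447, 6.690000]
step 4: c = 4.406776, f(c) = -0.021301 < 0 → new bracket [4.406776, 6.690000]

4.4068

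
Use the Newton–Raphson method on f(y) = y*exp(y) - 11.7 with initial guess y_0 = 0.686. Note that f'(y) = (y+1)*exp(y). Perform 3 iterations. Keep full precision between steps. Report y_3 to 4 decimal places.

2.4257

Newton update: y ← y − f(y)/f'(y).
y_0 = 0.686000: f = -10.337771, f' = 3.347986 → y_1 = 0.686000 - (-10.337771)/(3.347986) = 3.773758
y_1 = 3.773758: f = 152.622328, f' = 207.865742 → y_2 = 3.773758 - (152.622328)/(207.865742) = 3.039523
y_2 = 3.039523: f = 51.811695, f' = 84.406976 → y_3 = 3.039523 - (51.811695)/(84.406976) = 2.425691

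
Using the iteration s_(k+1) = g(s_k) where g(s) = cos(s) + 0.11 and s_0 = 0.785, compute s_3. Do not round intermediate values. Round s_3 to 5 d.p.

0.81091

s_1 = g(0.785000) = 0.817388
s_2 = g(0.817388) = 0.794128
s_3 = g(0.794128) = 0.810907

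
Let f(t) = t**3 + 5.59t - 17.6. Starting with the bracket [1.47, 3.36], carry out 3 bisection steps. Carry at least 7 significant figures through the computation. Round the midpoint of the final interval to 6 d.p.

f(1.470000) = -6.206177, f(3.360000) = 39.115456 (opposite signs)
step 1: m = 2.415000, f(m) = 9.984673 > 0 → root in [1.470000, 2.415000]
step 2: m = 1.942500, f(m) = 0.588222 > 0 → root in [1.470000, 1.942500]
step 3: m = 1.706250, f(m) = -3.094676 < 0 → root in [1.706250, 1.942500]
Midpoint of [1.706250, 1.942500] = 1.824375

1.824375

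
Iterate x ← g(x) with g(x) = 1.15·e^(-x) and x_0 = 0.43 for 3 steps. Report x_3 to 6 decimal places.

0.667310

x_1 = g(0.430000) = 0.748085
x_2 = g(0.748085) = 0.544263
x_3 = g(0.544263) = 0.667310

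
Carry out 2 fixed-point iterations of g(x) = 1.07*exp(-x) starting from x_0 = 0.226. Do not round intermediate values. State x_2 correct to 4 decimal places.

0.4557

x_1 = g(0.226000) = 0.853558
x_2 = g(0.853558) = 0.455710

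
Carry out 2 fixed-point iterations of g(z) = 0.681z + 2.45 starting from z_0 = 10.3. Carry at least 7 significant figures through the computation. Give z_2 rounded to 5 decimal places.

8.89519

z_1 = g(10.300000) = 9.464300
z_2 = g(9.464300) = 8.895188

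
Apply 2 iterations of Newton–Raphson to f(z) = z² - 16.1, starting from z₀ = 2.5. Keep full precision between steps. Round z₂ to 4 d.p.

f'(z) = 2z
z_0 = 2.500000: f = -9.850000, f' = 5.000000 → z_1 = 2.500000 - (-9.850000)/(5.000000) = 4.470000
z_1 = 4.470000: f = 3.880900, f' = 8.940000 → z_2 = 4.470000 - (3.880900)/(8.940000) = 4.035895

4.0359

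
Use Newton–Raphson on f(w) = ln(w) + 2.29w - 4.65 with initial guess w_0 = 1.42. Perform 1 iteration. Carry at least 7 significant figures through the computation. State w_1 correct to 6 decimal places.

1.769854

f'(w) = 1/w + 2.29
w_0 = 1.420000: f = -1.047543, f' = 2.994225 → w_1 = 1.420000 - (-1.047543)/(2.994225) = 1.769854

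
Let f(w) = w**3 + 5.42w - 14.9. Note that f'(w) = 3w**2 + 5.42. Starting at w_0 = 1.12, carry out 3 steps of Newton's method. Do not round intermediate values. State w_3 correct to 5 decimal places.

Newton update: w ← w − f(w)/f'(w).
w_0 = 1.120000: f = -7.424672, f' = 9.183200 → w_1 = 1.120000 - (-7.424672)/(9.183200) = 1.928506
w_1 = 1.928506: f = 2.724877, f' = 16.577406 → w_2 = 1.928506 - (2.724877)/(16.577406) = 1.764133
w_2 = 1.764133: f = 0.151875, f' = 14.756496 → w_3 = 1.764133 - (0.151875)/(14.756496) = 1.753841

1.75384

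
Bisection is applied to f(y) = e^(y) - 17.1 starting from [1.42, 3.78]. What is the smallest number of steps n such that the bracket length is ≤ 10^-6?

Initial width b − a = 3.78 − 1.42 = 2.360000.
After n steps the width is (b−a)/2^n; need (b−a)/2^n ≤ 10^-6.
So n ≥ log₂(2.360000/10^-6) = log₂(2360000.0000) ≈ 21.1704.
Hence n = 22.

22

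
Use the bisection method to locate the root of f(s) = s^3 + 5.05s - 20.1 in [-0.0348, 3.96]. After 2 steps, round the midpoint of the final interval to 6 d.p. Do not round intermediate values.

2.461950

f(-0.034800) = -20.275782, f(3.960000) = 61.997136 (opposite signs)
step 1: m = 1.962600, f(m) = -2.629330 < 0 → root in [1.962600, 3.960000]
step 2: m = 2.961300, f(m) = 20.823086 > 0 → root in [1.962600, 2.961300]
Midpoint of [1.962600, 2.961300] = 2.461950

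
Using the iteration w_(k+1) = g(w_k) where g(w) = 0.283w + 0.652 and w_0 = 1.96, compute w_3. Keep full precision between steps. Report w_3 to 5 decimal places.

w_1 = g(1.960000) = 1.206680
w_2 = g(1.206680) = 0.993490
w_3 = g(0.993490) = 0.933158

0.93316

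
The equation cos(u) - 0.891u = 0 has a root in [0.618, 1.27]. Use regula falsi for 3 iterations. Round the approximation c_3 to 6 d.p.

f(0.618000) = 0.264401, f(1.270000) = -0.835289
step 1: c = 0.774762, f(c) = 0.024275 > 0 → new bracket [0.774762, 1.270000]
step 2: c = 0.788748, f(c) = 0.001960 > 0 → new bracket [0.788748, 1.270000]
step 3: c = 0.789874, f(c) = 0.000156 > 0 → new bracket [0.789874, 1.270000]

0.789874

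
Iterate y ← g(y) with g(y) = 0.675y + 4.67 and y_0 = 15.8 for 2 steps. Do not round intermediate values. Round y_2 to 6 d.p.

y_1 = g(15.800000) = 15.335000
y_2 = g(15.335000) = 15.021125

15.021125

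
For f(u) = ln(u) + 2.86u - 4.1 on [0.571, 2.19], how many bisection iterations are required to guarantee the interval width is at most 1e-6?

21

Initial width b − a = 2.19 − 0.571 = 1.619000.
After n steps the width is (b−a)/2^n; need (b−a)/2^n ≤ 1e-6.
So n ≥ log₂(1.619000/1e-6) = log₂(1619000.0000) ≈ 20.6267.
Hence n = 21.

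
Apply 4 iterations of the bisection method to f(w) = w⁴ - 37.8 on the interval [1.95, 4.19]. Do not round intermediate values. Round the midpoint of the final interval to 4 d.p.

2.4400

f(1.950000) = -23.340994, f(4.190000) = 270.416647 (opposite signs)
step 1: m = 3.070000, f(m) = 51.028740 > 0 → root in [1.950000, 3.070000]
step 2: m = 2.510000, f(m) = 1.891260 > 0 → root in [1.950000, 2.510000]
step 3: m = 2.230000, f(m) = -13.070266 < 0 → root in [2.230000, 2.510000]
step 4: m = 2.370000, f(m) = -6.250434 < 0 → root in [2.370000, 2.510000]
Midpoint of [2.370000, 2.510000] = 2.440000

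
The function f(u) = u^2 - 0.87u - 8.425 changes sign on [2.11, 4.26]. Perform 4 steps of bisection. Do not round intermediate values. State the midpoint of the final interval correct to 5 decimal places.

f(2.110000) = -5.808600, f(4.260000) = 6.016400 (opposite signs)
step 1: m = 3.185000, f(m) = -1.051725 < 0 → root in [3.185000, 4.260000]
step 2: m = 3.722500, f(m) = 2.193431 > 0 → root in [3.185000, 3.722500]
step 3: m = 3.453750, f(m) = 0.498627 > 0 → root in [3.185000, 3.453750]
step 4: m = 3.319375, f(m) = -0.294606 < 0 → root in [3.319375, 3.453750]
Midpoint of [3.319375, 3.453750] = 3.386562

3.38656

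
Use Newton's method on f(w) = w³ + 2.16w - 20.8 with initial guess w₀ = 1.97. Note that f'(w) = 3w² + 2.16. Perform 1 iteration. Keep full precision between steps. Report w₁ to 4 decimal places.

2.6148

Newton update: w ← w − f(w)/f'(w).
w_0 = 1.970000: f = -8.899427, f' = 13.802700 → w_1 = 1.970000 - (-8.899427)/(13.802700) = 2.614760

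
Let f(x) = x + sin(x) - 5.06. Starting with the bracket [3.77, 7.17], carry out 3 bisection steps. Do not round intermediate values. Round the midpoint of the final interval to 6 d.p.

f(3.770000) = -1.877857, f(7.170000) = 2.885063 (opposite signs)
step 1: m = 5.470000, f(m) = -0.316480 < 0 → root in [5.470000, 7.170000]
step 2: m = 6.320000, f(m) = 1.296806 > 0 → root in [5.470000, 6.320000]
step 3: m = 5.895000, f(m) = 0.456491 > 0 → root in [5.470000, 5.895000]
Midpoint of [5.470000, 5.895000] = 5.682500

5.682500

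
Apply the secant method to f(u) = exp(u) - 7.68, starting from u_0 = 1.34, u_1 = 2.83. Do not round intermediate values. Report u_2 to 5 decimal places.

f(u_0) = -3.860956, f(u_1) = 9.265461
u_2 = 2.830000 - (9.265461)·(2.830000 - 1.340000)/(9.265461 - (-3.860956)) = 1.778263; f(u_2) = -1.760434

1.77826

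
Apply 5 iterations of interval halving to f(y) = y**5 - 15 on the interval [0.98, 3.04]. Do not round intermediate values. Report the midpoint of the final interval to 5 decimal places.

f(0.980000) = -14.096079, f(3.040000) = 244.637799 (opposite signs)
step 1: m = 2.010000, f(m) = 17.808040 > 0 → root in [0.980000, 2.010000]
step 2: m = 1.495000, f(m) = -7.531972 < 0 → root in [1.495000, 2.010000]
step 3: m = 1.752500, f(m) = 1.530658 > 0 → root in [1.495000, 1.752500]
step 4: m = 1.623750, f(m) = -3.712550 < 0 → root in [1.623750, 1.752500]
step 5: m = 1.688125, f(m) = -1.290456 < 0 → root in [1.688125, 1.752500]
Midpoint of [1.688125, 1.752500] = 1.720312

1.72031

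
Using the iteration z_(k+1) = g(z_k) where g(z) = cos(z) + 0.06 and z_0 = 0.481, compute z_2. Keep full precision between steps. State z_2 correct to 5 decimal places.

0.64450

z_1 = g(0.481000) = 0.946533
z_2 = g(0.946533) = 0.644500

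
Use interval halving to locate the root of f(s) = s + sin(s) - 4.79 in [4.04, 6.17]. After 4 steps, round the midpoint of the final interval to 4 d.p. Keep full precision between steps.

f(4.040000) = -1.532336, f(6.170000) = 1.267056 (opposite signs)
step 1: m = 5.105000, f(m) = -0.608913 < 0 → root in [5.105000, 6.170000]
step 2: m = 5.637500, f(m) = 0.245754 > 0 → root in [5.105000, 5.637500]
step 3: m = 5.371250, f(m) = -0.209440 < 0 → root in [5.371250, 5.637500]
step 4: m = 5.504375, f(m) = 0.011942 > 0 → root in [5.371250, 5.504375]
Midpoint of [5.371250, 5.504375] = 5.437812

5.4378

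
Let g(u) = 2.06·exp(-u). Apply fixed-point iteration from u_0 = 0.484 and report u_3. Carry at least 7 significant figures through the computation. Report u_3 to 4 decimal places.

u_1 = g(0.484000) = 1.269605
u_2 = g(1.269605) = 0.578742
u_3 = g(0.578742) = 1.154843

1.1548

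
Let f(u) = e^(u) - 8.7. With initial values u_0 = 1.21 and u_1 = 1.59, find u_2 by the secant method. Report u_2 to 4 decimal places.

f(u_0) = -5.346515, f(u_1) = -3.796251
u_2 = 1.590000 - (-3.796251)·(1.590000 - 1.210000)/(-3.796251 - (-5.346515)) = 2.520535; f(u_2) = 3.735250

2.5205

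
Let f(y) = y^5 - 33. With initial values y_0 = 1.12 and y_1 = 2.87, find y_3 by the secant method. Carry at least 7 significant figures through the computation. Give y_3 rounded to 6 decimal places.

Secant update: y_(k+1) = y_k − f(y_k)·(y_k − y_(k-1))/(f(y_k) − f(y_(k-1))).
f(y_0) = -31.237658, f(y_1) = 161.719517
y_2 = 2.870000 - (161.719517)·(2.870000 - 1.120000)/(161.719517 - (-31.237658)) = 1.403306; f(y_2) = -27.557960
y_3 = 1.403306 - (-27.557960)·(1.403306 - 2.870000)/(-27.557960 - (161.719517)) = 1.616850; f(y_3) = -21.950346

1.616850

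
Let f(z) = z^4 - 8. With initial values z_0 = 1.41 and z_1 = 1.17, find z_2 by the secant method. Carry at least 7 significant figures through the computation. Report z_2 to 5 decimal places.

f(z_0) = -4.047458, f(z_1) = -6.126113
z_2 = 1.170000 - (-6.126113)·(1.170000 - 1.410000)/(-6.126113 - (-4.047458)) = 1.877317; f(z_2) = 4.420819

1.87732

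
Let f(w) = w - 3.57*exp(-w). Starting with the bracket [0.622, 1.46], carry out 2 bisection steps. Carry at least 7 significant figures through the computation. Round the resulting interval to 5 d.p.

f(0.622000) = -1.294625, f(1.460000) = 0.630916 (opposite signs)
step 1: m = 1.041000, f(m) = -0.219572 < 0 → root in [1.041000, 1.460000]
step 2: m = 1.250500, f(m) = 0.228189 > 0 → root in [1.041000, 1.250500]

[1.04100, 1.25050]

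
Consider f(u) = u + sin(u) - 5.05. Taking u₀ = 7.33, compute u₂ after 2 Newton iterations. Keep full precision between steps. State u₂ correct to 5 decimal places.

5.69007

f'(u) = 1 + cos(u)
u_0 = 7.330000: f = 3.145834, f' = 1.500332 → u_1 = 7.330000 - (3.145834)/(1.500332) = 5.233241
u_1 = 5.233241: f = -0.684155, f' = 1.497619 → u_2 = 5.233241 - (-0.684155)/(1.497619) = 5.690069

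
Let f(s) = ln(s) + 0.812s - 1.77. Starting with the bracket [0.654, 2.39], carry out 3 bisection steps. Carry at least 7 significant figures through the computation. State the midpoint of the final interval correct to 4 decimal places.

f(0.654000) = -1.663600, f(2.390000) = 1.041973 (opposite signs)
step 1: m = 1.522000, f(m) = -0.114111 < 0 → root in [1.522000, 2.390000]
step 2: m = 1.956000, f(m) = 0.489174 > 0 → root in [1.522000, 1.956000]
step 3: m = 1.739000, f(m) = 0.195378 > 0 → root in [1.522000, 1.739000]
Midpoint of [1.522000, 1.739000] = 1.630500

1.6305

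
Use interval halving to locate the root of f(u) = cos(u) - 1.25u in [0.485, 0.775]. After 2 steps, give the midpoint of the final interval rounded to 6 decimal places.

f(0.485000) = 0.278425, f(0.775000) = -0.254329 (opposite signs)
step 1: m = 0.630000, f(m) = 0.020528 > 0 → root in [0.630000, 0.775000]
step 2: m = 0.702500, f(m) = -0.114896 < 0 → root in [0.630000, 0.702500]
Midpoint of [0.630000, 0.702500] = 0.666250

0.666250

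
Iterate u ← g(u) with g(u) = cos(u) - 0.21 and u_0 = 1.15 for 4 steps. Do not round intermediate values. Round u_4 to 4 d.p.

u_1 = g(1.150000) = 0.198487
u_2 = g(0.198487) = 0.770366
u_3 = g(0.770366) = 0.507656
u_4 = g(0.507656) = 0.663886

0.6639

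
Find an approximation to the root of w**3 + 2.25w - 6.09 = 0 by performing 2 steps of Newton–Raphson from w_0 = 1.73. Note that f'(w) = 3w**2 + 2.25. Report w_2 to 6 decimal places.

w_0 = 1.730000: f = 2.980217, f' = 11.228700 → w_1 = 1.730000 - (2.980217)/(11.228700) = 1.464589
w_1 = 1.464589: f = 0.346902, f' = 8.685066 → w_2 = 1.464589 - (0.346902)/(8.685066) = 1.424647

1.424647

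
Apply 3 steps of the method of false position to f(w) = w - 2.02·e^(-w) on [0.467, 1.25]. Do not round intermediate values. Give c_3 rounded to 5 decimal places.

False-position update: c = (a·f(b) − b·f(a))/(f(b) − f(a)); replace the endpoint whose sign matches f(c).
f(0.467000) = -0.799298, f(1.250000) = 0.671260
step 1: c = 0.892587, f(c) = 0.065205 > 0 → new bracket [0.467000, 0.892587]
step 2: c = 0.860487, f(c) = 0.006116 > 0 → new bracket [0.467000, 0.860487]
step 3: c = 0.857499, f(c) = 0.000571 > 0 → new bracket [0.467000, 0.857499]

0.85750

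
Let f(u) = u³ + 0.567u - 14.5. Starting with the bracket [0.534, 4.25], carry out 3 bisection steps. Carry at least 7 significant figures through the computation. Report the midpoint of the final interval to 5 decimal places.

f(0.534000) = -14.044949, f(4.250000) = 64.675375 (opposite signs)
step 1: m = 2.392000, f(m) = 0.542484 > 0 → root in [0.534000, 2.392000]
step 2: m = 1.463000, f(m) = -10.539119 < 0 → root in [1.463000, 2.392000]
step 3: m = 1.927500, f(m) = -6.245951 < 0 → root in [1.927500, 2.392000]
Midpoint of [1.927500, 2.392000] = 2.159750

2.15975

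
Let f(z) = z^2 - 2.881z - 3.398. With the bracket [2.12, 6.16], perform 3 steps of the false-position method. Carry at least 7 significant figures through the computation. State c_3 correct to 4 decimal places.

3.6834

False-position update: c = (a·f(b) − b·f(a))/(f(b) − f(a)); replace the endpoint whose sign matches f(c).
f(2.120000) = -5.011320, f(6.160000) = 16.800640
step 1: c = 3.048194, f(c) = -2.888360 < 0 → new bracket [3.048194, 6.160000]
step 2: c = 3.504693, f(c) = -1.212146 < 0 → new bracket [3.504693, 6.160000]
step 3: c = 3.683379, f(c) = -0.442536 < 0 → new bracket [3.683379, 6.160000]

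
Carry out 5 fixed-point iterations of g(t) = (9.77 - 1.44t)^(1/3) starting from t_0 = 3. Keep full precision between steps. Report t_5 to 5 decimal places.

t_1 = g(3.000000) = 1.759809
t_2 = g(1.759809) = 1.934181
t_3 = g(1.934181) = 1.911544
t_4 = g(1.911544) = 1.914513
t_5 = g(1.914513) = 1.914124

1.91412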